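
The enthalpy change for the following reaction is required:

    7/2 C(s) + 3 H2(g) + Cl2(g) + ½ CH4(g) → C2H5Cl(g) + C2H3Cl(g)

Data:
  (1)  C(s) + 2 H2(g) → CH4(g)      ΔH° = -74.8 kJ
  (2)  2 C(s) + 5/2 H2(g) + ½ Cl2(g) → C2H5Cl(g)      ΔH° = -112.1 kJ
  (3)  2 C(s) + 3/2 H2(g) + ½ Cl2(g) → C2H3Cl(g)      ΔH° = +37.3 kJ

ΔH° = -37.4 kJ

(1) reversed and × 1/2 (reverse to put CH4(g) on the reactant side; scale by 1/2 for the 1/2 CH4(g)): (-1/2)·(-74.8) = +37.4 kJ
(2) as written (C2H5Cl(g) already on the product side): -112.1 kJ
(3) as written (C2H3Cl(g) already on the product side): +37.3 kJ
Combining the equations, ΔH° = (+37.4) + (-112.1) + (+37.3) = -37.4 kJ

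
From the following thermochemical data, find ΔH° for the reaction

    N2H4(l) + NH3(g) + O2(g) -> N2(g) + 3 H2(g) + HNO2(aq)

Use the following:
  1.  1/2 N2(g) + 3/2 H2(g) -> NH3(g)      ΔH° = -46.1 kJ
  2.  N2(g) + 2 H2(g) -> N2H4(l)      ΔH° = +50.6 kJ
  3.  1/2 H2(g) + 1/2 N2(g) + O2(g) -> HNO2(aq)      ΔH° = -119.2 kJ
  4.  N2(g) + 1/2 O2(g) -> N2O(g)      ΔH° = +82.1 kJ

ΔH° = -123.7 kJ

eq. 1 reversed: +46.1 kJ
eq. 2 reversed: -50.6 kJ
eq. 3 as written: -119.2 kJ
eq. 4: not needed.
ΔH° = (+46.1) + (-50.6) + (-119.2) = -123.7 kJ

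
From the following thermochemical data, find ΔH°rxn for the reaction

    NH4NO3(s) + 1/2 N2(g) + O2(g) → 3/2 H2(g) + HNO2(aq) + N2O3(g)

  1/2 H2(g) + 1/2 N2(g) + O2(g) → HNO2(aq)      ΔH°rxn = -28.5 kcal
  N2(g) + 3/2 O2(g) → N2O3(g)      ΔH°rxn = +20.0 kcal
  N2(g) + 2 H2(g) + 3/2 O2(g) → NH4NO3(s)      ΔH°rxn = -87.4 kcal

equation 1 as written: -28.5 kcal
equation 2 as written: +20.0 kcal
equation 3 reversed: +87.4 kcal
ΔH°rxn = (1)·(-28.5) + (1)·(+20.0) + (-1)·(-87.4) = 78.9 kcal

ΔH°rxn = 78.9 kcal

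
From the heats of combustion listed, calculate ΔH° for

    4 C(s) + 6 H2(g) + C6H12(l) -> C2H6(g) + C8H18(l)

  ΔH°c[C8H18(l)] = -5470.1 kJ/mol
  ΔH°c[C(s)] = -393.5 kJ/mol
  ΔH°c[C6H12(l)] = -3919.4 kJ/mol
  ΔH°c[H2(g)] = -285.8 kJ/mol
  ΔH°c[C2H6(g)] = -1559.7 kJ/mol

ΔH° = -178.4 kJ/mol

With combustion enthalpies, reactants minus products:
= [4·(-393.5) + 6·(-285.8) + 1·(-3919.4)] − [1·(-1559.7) + 1·(-5470.1)]
= -178.4 kJ/mol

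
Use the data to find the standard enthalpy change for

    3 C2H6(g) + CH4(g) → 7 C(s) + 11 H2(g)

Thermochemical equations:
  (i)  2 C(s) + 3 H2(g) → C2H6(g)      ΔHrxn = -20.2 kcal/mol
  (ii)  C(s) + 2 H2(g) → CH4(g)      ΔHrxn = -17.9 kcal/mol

ΔHrxn = 78.5 kcal/mol

(i) reversed and × 3: (-3)·(-20.2) = +60.6 kcal/mol
(ii) reversed: +17.9 kcal/mol
By Hess's law, ΔHrxn = (-3)·(-20.2) + (-1)·(-17.9) = 78.5 kcal/mol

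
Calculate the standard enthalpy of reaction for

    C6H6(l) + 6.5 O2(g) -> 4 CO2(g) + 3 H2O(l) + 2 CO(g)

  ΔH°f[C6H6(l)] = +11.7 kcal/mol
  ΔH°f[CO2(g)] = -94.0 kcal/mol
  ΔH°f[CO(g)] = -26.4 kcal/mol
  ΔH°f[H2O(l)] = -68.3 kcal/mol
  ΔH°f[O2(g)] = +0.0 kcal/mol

Products: 4·(-94.0) + 3·(-68.3) + 2·(-26.4) = -633.7
Reactants: 1·(+11.7) + 13/2·(+0.0) = +11.7
ΔHrxn = (-633.7) − (+11.7) = -645.4 kcal/mol

ΔHrxn = -645.4 kcal/mol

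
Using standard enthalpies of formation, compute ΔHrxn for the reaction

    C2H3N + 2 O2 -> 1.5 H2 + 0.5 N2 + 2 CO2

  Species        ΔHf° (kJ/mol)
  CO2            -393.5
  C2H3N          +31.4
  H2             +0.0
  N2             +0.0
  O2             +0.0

ΔHrxn = -818.4 kJ/mol

Products: 3/2·(+0.0) + 1/2·(+0.0) + 2·(-393.5) = -787.0
Reactants: 1·(+31.4) + 2·(+0.0) = +31.4
ΔHrxn = (-787.0) − (+31.4) = -818.4 kJ/mol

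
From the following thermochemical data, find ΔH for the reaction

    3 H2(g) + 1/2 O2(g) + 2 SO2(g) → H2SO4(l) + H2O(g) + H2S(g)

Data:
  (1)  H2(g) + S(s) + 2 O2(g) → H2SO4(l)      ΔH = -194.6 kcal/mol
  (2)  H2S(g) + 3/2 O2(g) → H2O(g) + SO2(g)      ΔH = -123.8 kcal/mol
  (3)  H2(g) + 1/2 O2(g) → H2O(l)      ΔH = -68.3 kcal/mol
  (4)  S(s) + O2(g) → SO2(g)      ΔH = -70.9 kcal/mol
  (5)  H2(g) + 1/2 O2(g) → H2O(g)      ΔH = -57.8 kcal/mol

ΔH = -115.5 kcal/mol

(1) as written: -194.6 kcal/mol
(2) reversed: +123.8 kcal/mol
(3): not needed.
(4) reversed: +70.9 kcal/mol
(5) × 2: (2)·(-57.8) = -115.6 kcal/mol
Summing the manipulated equations, ΔH = (1)·(-194.6) + (-1)·(-123.8) + (-1)·(-70.9) + (2)·(-57.8) = -115.5 kcal/mol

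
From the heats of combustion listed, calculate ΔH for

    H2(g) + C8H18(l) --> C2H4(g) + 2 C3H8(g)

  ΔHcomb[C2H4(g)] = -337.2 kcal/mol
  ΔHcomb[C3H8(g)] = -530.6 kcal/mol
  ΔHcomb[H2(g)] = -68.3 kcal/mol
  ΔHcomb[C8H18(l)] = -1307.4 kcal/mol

Using ΔH = Σ nΔHc°(reactants) − Σ nΔHc°(products):
= [1·(-68.3) + 1·(-1307.4)] − [1·(-337.2) + 2·(-530.6)]
= 22.7 kcal/mol

ΔH = 22.7 kcal/mol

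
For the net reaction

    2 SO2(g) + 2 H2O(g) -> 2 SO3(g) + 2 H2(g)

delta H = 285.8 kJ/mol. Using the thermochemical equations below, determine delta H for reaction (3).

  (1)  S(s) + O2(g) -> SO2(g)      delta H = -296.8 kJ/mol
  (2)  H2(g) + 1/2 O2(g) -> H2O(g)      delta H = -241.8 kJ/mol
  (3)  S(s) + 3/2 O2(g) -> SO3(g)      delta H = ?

delta H = -395.7 kJ/mol

(1) reversed and × 2 (reverse to put SO2(g) on the reactant side; scale by 2 for the 2 SO2(g)): (-2)·(-296.8) = +593.6 kJ/mol
(2) reversed and × 2 (reverse to put H2O(g) on the reactant side; scale by 2 for the 2 H2O(g)): (-2)·(-241.8) = +483.6 kJ/mol
(3) × 2 (scale by 2 for the 2 SO3(g)): contributes 2·x
+285.8 = (+593.6) + (+483.6) + 2·x
x = (+285.8 − (+1077.2)) / (2) = -395.7 kJ/mol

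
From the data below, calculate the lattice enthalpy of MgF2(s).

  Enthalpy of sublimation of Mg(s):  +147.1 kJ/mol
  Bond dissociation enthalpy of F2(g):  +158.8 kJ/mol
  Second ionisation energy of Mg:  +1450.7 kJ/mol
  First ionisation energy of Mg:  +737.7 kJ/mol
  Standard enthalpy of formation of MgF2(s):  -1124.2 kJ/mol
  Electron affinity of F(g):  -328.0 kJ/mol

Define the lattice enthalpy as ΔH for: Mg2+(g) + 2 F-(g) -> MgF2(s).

U = -2962.5 kJ/mol

ΔHf° = 1·ΔHsub + 1·(ΣIE) + 1·D(F2) + 2·EA + U
-1124.2 = 1·(+147.1) + 1·(+2188.4) + 1·(+158.8) + 2·(-328.0) + U
U = -1124.2 − (+1838.3) = -2962.5 kJ/mol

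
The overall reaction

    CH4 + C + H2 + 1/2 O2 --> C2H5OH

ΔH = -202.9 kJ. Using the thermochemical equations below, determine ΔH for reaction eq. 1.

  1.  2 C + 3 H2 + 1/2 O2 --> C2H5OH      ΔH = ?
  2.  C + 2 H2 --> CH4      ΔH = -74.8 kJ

ΔH = -277.7 kJ

eq. 1 as written (C2H5OH already on the product side): contributes x
eq. 2 reversed (reverse to put CH4 on the reactant side): +74.8 kJ
-202.9 = (+74.8) + x
x = (-202.9 − (+74.8)) / (1) = -277.7 kJ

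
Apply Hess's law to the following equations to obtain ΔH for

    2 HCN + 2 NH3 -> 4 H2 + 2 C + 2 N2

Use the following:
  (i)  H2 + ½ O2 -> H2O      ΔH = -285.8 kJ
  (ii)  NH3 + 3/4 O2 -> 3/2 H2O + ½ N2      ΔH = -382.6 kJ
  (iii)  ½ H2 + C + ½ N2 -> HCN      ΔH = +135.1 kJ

(i) reversed and × 3: (-3)·(-285.8) = +857.4 kJ
(ii) × 2 (×2 to match 2 NH3 in the target): (2)·(-382.6) = -765.2 kJ
(iii) reversed and × 2 (reverse to put HCN on the reactant side; scale by 2 for the 2 HCN): (-2)·(+135.1) = -270.2 kJ
ΔH = (-3)·(-285.8) + (2)·(-382.6) + (-2)·(+135.1) = -178.0 kJ

ΔH = -178.0 kJ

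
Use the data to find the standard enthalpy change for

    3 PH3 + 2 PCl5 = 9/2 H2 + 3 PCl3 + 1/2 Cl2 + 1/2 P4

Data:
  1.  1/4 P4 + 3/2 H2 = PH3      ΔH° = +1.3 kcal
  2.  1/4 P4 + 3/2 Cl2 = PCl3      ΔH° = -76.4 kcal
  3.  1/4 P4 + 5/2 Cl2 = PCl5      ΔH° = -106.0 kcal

ΔH° = -21.1 kcal

eq. 1 reversed and × 3: (-3)·(+1.3) = -3.9 kcal
eq. 2 × 3: (3)·(-76.4) = -229.2 kcal
eq. 3 reversed and × 2: (-2)·(-106.0) = +212.0 kcal
ΔH° = (-3.9) + (-229.2) + (+212.0) = -21.1 kcal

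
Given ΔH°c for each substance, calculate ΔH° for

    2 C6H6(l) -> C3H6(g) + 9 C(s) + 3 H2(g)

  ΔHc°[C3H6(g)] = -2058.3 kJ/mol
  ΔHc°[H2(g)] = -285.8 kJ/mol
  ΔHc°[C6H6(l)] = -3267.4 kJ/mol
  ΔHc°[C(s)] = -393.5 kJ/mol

ΔH° = -77.6 kJ/mol

Using ΔH = Σ nΔHc°(reactants) − Σ nΔHc°(products):
= [2·(-3267.4)] − [1·(-2058.3) + 9·(-393.5) + 3·(-285.8)]
= -77.6 kJ/mol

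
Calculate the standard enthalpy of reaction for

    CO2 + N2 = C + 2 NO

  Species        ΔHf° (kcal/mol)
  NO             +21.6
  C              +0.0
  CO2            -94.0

ΔH°rxn = 137.2 kcal/mol

ΔH°rxn = Σ nΔHf°(products) − Σ nΔHf°(reactants).
Products: 1·(+0.0) + 2·(+21.6) = +43.2
Reactants: 1·(-94.0) + 1·(+0.0) = -94.0
ΔH°rxn = (+43.2) − (-94.0) = 137.2 kcal/mol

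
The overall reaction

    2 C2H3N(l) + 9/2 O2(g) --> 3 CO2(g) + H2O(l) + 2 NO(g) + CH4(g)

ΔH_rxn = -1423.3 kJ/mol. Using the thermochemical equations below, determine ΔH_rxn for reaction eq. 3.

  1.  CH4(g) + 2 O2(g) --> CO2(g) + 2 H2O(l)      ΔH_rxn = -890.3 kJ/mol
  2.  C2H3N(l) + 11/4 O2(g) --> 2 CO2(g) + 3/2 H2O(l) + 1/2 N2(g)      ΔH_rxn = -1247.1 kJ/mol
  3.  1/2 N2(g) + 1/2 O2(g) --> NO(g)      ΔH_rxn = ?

ΔH_rxn = 90.3 kJ/mol

eq. 1 reversed (reverse to put CH4(g) on the product side): +890.3 kJ/mol
eq. 2 × 2 (scale by 2 for the 2 C2H3N(l)): (2)·(-1247.1) = -2494.2 kJ/mol
eq. 3 × 2 (×2 to match 2 NO(g) in the target): contributes 2·x
-1423.3 = (+890.3) + (-2494.2) + 2·x
x = (-1423.3 − (-1603.9)) / (2) = 90.3 kJ/mol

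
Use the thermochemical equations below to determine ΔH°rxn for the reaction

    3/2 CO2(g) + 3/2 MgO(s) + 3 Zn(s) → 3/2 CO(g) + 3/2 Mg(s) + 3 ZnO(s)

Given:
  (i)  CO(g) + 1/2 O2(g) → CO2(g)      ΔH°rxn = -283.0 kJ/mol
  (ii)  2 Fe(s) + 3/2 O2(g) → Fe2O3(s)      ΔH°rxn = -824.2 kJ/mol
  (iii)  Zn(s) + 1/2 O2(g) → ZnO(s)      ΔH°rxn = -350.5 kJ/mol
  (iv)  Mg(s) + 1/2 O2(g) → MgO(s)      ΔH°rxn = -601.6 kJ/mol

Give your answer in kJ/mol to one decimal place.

(i) reversed and × 3/2: (-3/2)·(-283.0) = +424.5 kJ/mol
(ii): not needed.
(iii) × 3: (3)·(-350.5) = -1051.5 kJ/mol
(iv) reversed and × 3/2: (-3/2)·(-601.6) = +902.4 kJ/mol
Summing the manipulated equations, ΔH°rxn = (+424.5) + (-1051.5) + (+902.4) = 275.4 kJ/mol

ΔH°rxn = 275.4 kJ/mol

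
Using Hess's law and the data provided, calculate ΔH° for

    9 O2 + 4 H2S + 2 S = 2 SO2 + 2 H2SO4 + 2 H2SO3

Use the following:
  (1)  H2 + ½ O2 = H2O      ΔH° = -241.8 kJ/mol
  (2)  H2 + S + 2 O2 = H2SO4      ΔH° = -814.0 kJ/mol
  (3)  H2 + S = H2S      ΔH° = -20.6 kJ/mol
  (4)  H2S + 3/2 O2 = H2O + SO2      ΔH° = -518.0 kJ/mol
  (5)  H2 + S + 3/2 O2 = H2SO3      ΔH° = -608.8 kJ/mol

(1) reversed and × 2: (-2)·(-241.8) = +483.6 kJ/mol
(2) × 2 (×2 to match 2 H2SO4 in the target): (2)·(-814.0) = -1628.0 kJ/mol
(3) reversed and × 2: (-2)·(-20.6) = +41.2 kJ/mol
(4) × 2 (×2 to match 2 SO2 in the target): (2)·(-518.0) = -1036.0 kJ/mol
(5) × 2 (×2 to match 2 H2SO3 in the target): (2)·(-608.8) = -1217.6 kJ/mol
Summing the manipulated equations, ΔH° = (-2)·(-241.8) + (2)·(-814.0) + (-2)·(-20.6) + (2)·(-518.0) + (2)·(-608.8) = -3356.8 kJ/mol

ΔH° = -3356.8 kJ/mol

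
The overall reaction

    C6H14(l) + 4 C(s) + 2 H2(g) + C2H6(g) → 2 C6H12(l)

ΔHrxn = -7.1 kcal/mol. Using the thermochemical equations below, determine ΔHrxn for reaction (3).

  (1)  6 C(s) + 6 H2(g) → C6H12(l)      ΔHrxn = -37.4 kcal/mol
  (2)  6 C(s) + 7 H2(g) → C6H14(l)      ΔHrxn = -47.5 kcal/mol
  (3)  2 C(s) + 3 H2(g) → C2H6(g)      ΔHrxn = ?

ΔHrxn = -20.2 kcal/mol

(1) × 2: (2)·(-37.4) = -74.8 kcal/mol
(2) reversed: +47.5 kcal/mol
(3) reversed: contributes −x
-7.1 = (-74.8) + (+47.5) − x
x = (-7.1 − (-27.3)) / (-1) = -20.2 kcal/mol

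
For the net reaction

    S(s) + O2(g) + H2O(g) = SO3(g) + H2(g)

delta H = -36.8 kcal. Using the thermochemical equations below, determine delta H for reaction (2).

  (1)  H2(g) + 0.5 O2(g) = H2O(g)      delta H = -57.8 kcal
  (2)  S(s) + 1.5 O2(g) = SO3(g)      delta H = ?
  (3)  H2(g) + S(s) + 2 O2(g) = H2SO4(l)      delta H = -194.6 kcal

(1) reversed (reverse to put H2O(g) on the reactant side): +57.8 kcal
(2) as written (SO3(g) already on the product side): contributes x
(3): not needed (H2SO4(l) appears nowhere else).
-36.8 = (+57.8) + x
x = (-36.8 − (+57.8)) / (1) = -94.6 kcal

delta H = -94.6 kcal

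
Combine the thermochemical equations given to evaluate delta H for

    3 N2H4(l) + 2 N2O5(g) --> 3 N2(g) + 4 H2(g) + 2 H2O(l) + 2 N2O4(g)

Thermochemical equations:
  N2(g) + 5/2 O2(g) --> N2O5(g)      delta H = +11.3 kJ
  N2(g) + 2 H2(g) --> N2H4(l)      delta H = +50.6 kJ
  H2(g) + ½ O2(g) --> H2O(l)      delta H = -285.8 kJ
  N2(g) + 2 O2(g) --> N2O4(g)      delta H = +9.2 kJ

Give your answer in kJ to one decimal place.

delta H = -727.6 kJ

equation 1 reversed and × 2 (reverse to put N2O5(g) on the reactant side; ×2 to match 2 N2O5(g) in the target): (-2)·(+11.3) = -22.6 kJ
equation 2 reversed and × 3 (reverse to put N2H4(l) on the reactant side; ×3 to match 3 N2H4(l) in the target): (-3)·(+50.6) = -151.8 kJ
equation 3 × 2 (×2 to match 2 H2O(l) in the target): (2)·(-285.8) = -571.6 kJ
equation 4 × 2 (×2 to match 2 N2O4(g) in the target): (2)·(+9.2) = +18.4 kJ
delta H = (-22.6) + (-151.8) + (-571.6) + (+18.4) = -727.6 kJ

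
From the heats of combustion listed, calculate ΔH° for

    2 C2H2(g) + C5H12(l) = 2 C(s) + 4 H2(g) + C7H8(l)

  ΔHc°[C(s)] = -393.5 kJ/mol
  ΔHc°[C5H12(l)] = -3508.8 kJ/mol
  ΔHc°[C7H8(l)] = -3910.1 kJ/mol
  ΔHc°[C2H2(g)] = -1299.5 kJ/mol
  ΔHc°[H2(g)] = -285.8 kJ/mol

ΔH° = -267.5 kJ/mol

Using ΔH = Σ nΔHc°(reactants) − Σ nΔHc°(products):
= [2·(-1299.5) + 1·(-3508.8)] − [2·(-393.5) + 4·(-285.8) + 1·(-3910.1)]
= -267.5 kJ/mol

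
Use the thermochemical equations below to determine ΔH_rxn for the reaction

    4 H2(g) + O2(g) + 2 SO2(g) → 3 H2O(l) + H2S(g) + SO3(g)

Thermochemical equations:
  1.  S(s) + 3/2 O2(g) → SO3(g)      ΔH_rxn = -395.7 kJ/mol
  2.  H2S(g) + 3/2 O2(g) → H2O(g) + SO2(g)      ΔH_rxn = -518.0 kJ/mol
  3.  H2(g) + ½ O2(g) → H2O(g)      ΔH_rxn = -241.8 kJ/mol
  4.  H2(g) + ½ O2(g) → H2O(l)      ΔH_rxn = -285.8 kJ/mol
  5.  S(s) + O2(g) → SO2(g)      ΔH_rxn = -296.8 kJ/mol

eq. 1 as written (SO3(g) already on the product side): -395.7 kJ/mol
eq. 2 reversed (H2S(g) must end up as a product): +518.0 kJ/mol
eq. 3 as written: -241.8 kJ/mol
eq. 4 × 3 (scale by 3 for the 3 H2O(l)): (3)·(-285.8) = -857.4 kJ/mol
eq. 5 reversed: +296.8 kJ/mol
By Hess's law, ΔH_rxn = (-395.7) + (+518.0) + (-241.8) + (-857.4) + (+296.8) = -680.1 kJ/mol

ΔH_rxn = -680.1 kJ/mol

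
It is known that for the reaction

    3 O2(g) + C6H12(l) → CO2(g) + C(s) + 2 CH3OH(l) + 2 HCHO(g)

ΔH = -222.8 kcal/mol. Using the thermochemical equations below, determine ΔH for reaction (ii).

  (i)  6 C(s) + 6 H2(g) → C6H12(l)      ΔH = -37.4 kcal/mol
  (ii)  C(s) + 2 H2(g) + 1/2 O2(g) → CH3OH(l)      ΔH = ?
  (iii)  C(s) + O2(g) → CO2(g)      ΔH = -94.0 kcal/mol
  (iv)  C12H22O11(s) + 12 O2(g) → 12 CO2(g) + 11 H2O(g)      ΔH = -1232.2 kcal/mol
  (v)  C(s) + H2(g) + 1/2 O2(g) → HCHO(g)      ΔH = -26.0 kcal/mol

(i) reversed: +37.4 kcal/mol
(ii) × 2: contributes 2·x
(iii) as written: -94.0 kcal/mol
(iv): not needed.
(v) × 2: (2)·(-26.0) = -52.0 kcal/mol
-222.8 = (+37.4) + (-94.0) + (-52.0) + 2·x
x = (-222.8 − (-108.6)) / (2) = -57.1 kcal/mol

ΔH = -57.1 kcal/mol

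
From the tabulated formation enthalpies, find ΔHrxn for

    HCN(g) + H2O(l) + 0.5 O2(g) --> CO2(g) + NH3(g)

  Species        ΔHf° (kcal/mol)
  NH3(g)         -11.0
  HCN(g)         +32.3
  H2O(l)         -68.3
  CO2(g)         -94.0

ΔHrxn = -69.0 kcal/mol

Products: 1·(-94.0) + 1·(-11.0) = -105.0
Reactants: 1·(+32.3) + 1·(-68.3) + 1/2·(+0.0) = -36.0
ΔHrxn = (-105.0) − (-36.0) = -69.0 kcal/mol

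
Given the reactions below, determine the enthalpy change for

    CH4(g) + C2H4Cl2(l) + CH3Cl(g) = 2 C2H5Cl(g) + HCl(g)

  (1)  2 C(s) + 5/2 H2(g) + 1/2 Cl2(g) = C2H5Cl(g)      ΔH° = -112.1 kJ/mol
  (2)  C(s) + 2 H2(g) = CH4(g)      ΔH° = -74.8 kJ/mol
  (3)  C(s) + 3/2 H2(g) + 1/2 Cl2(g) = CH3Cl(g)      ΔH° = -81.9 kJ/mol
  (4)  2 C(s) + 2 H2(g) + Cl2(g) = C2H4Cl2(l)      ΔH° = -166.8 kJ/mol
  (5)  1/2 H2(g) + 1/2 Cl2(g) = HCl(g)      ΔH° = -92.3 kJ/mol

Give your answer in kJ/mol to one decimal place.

(1) × 2 (×2 to match 2 C2H5Cl(g) in the target): (2)·(-112.1) = -224.2 kJ/mol
(2) reversed (reverse to put CH4(g) on the reactant side): +74.8 kJ/mol
(3) reversed (reverse to put CH3Cl(g) on the reactant side): +81.9 kJ/mol
(4) reversed (reverse to put C2H4Cl2(l) on the reactant side): +166.8 kJ/mol
(5) as written (HCl(g) already on the product side): -92.3 kJ/mol
ΔH° = (-224.2) + (+74.8) + (+81.9) + (+166.8) + (-92.3) = 7.0 kJ/mol

ΔH° = 7.0 kJ/mol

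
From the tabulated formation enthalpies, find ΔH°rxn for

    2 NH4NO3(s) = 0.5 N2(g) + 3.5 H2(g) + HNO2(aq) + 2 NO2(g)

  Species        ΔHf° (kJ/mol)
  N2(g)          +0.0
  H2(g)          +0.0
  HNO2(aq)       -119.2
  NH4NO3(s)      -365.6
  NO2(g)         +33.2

ΔH°rxn = Σ nΔHf°(products) − Σ nΔHf°(reactants).
Products: 1/2·(+0.0) + 7/2·(+0.0) + 1·(-119.2) + 2·(+33.2) = -52.8
Reactants: 2·(-365.6) = -731.2
ΔH°rxn = (-52.8) − (-731.2) = 678.4 kJ/mol

ΔH°rxn = 678.4 kJ/mol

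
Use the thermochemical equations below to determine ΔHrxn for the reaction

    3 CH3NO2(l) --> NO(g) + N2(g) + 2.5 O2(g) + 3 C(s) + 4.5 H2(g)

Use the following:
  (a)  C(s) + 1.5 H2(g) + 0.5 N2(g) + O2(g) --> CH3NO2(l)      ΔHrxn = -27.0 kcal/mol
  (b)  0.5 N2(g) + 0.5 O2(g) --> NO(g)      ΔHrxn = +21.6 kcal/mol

ΔHrxn = 102.6 kcal/mol

(a) reversed and × 3 (CH3NO2(l) must end up as a reactant; ×3 to match 3 CH3NO2(l) in the target): (-3)·(-27.0) = +81.0 kcal/mol
(b) as written (NO(g) already on the product side): +21.6 kcal/mol
ΔHrxn = (-3)·(-27.0) + (1)·(+21.6) = 102.6 kcal/mol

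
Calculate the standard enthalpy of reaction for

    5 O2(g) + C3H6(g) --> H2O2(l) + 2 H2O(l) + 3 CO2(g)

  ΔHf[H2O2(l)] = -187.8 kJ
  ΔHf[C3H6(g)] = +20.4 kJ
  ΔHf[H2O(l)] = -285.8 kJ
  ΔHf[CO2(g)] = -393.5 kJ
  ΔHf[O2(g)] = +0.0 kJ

ΔH°rxn = Σ nΔHf°(products) − Σ nΔHf°(reactants).
Products: 1·(-187.8) + 2·(-285.8) + 3·(-393.5) = -1939.9
Reactants: 5·(+0.0) + 1·(+20.4) = +20.4
ΔH°rxn = (-1939.9) − (+20.4) = -1960.3 kJ

ΔH°rxn = -1960.3 kJ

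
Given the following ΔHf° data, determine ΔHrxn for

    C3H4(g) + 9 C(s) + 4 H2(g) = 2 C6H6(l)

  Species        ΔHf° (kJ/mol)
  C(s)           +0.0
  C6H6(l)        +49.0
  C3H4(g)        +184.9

ΔHrxn = -86.9 kJ/mol

Products: 2·(+49.0) = +98.0
Reactants: 1·(+184.9) + 9·(+0.0) + 4·(+0.0) = +184.9
ΔHrxn = (+98.0) − (+184.9) = -86.9 kJ/mol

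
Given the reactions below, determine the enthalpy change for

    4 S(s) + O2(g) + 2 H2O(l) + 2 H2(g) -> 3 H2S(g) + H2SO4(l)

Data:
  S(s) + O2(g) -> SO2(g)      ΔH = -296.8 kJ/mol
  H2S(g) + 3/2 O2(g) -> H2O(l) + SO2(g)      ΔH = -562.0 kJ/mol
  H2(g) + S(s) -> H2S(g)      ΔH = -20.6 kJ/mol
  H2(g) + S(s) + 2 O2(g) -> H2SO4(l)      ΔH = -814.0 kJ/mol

equation 1 × 2: (2)·(-296.8) = -593.6 kJ/mol
equation 2 reversed and × 2 (H2O(l) must end up as a reactant; ×2 to match 2 H2O(l) in the target): (-2)·(-562.0) = +1124.0 kJ/mol
equation 3 as written: -20.6 kJ/mol
equation 4 as written (H2SO4(l) already on the product side): -814.0 kJ/mol
By Hess's law, ΔH = (2)·(-296.8) + (-2)·(-562.0) + (1)·(-20.6) + (1)·(-814.0) = -304.2 kJ/mol

ΔH = -304.2 kJ/mol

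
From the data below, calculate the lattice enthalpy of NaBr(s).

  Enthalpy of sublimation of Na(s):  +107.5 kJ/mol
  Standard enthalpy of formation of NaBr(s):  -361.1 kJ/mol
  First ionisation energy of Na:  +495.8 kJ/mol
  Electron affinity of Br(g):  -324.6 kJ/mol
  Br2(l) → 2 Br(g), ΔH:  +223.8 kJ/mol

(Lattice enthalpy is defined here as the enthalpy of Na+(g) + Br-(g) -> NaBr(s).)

ΔHf° = 1·ΔHsub + 1·(ΣIE) + 1/2·D(Br2) + 1·EA + U
-361.1 = 1·(+107.5) + 1·(+495.8) + 1/2·(+223.8) + 1·(-324.6) + U
U = -361.1 − (+390.6) = -751.7 kJ/mol

U = -751.7 kJ/mol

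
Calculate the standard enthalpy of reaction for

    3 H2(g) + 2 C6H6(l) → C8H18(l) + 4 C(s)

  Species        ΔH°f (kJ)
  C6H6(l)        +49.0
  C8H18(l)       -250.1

ΔH°rxn = -348.1 kJ

Products: 1·(-250.1) + 4·(+0.0) = -250.1
Reactants: 3·(+0.0) + 2·(+49.0) = +98.0
ΔH°rxn = (-250.1) − (+98.0) = -348.1 kJ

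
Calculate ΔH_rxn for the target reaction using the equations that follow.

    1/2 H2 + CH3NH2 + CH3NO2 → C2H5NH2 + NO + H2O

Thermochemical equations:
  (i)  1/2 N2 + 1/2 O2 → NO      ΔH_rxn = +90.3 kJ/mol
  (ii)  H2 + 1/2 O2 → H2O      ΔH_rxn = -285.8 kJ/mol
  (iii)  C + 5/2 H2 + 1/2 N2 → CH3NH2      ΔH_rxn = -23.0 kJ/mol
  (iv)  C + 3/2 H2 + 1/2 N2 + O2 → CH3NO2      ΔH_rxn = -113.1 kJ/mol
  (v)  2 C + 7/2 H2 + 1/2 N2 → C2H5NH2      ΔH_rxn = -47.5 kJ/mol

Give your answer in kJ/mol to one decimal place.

(i) as written: +90.3 kJ/mol
(ii) as written: -285.8 kJ/mol
(iii) reversed: +23.0 kJ/mol
(iv) reversed: +113.1 kJ/mol
(v) as written: -47.5 kJ/mol
ΔH_rxn = (+90.3) + (-285.8) + (+23.0) + (+113.1) + (-47.5) = -106.9 kJ/mol

ΔH_rxn = -106.9 kJ/mol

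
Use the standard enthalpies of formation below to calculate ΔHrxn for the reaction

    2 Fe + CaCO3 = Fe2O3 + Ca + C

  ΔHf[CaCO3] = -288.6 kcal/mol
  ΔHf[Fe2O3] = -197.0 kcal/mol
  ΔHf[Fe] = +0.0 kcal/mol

Products: 1·(-197.0) + 1·(+0.0) + 1·(+0.0) = -197.0
Reactants: 2·(+0.0) + 1·(-288.6) = -288.6
ΔHrxn = (-197.0) − (-288.6) = 91.6 kcal/mol

ΔHrxn = 91.6 kcal/mol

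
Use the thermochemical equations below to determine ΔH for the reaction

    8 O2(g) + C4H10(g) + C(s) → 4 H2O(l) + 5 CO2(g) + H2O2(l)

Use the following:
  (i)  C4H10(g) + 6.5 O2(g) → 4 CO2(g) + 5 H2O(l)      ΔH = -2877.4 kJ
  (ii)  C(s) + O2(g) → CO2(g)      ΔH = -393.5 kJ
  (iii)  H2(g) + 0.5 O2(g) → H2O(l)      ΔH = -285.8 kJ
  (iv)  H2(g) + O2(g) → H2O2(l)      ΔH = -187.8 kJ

ΔH = -3172.9 kJ

(i) as written (C4H10(g) already on the reactant side): -2877.4 kJ
(ii) as written (C(s) already on the reactant side): -393.5 kJ
(iii) reversed: +285.8 kJ
(iv) as written (H2O2(l) already on the product side): -187.8 kJ
ΔH = (-2877.4) + (-393.5) + (+285.8) + (-187.8) = -3172.9 kJ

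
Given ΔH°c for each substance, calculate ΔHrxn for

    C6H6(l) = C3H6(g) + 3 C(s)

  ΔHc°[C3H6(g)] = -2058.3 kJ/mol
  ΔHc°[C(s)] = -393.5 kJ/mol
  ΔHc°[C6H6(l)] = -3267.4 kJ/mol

With combustion enthalpies, reactants minus products:
= [1·(-3267.4)] − [1·(-2058.3) + 3·(-393.5)]
= -28.6 kJ/mol

ΔHrxn = -28.6 kJ/mol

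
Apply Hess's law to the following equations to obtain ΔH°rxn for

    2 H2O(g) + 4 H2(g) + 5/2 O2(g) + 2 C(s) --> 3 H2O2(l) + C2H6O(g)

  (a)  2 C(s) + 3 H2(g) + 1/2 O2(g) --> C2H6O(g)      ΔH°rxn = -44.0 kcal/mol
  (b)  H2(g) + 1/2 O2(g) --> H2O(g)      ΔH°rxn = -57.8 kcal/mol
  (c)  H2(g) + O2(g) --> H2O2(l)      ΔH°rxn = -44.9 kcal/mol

(a) as written (C2H6O(g) already on the product side): -44.0 kcal/mol
(b) reversed and × 2 (reverse to put H2O(g) on the reactant side; ×2 to match 2 H2O(g) in the target): (-2)·(-57.8) = +115.6 kcal/mol
(c) × 3 (×3 to match 3 H2O2(l) in the target): (3)·(-44.9) = -134.7 kcal/mol
Since enthalpy is a state function, ΔH°rxn = (1)·(-44.0) + (-2)·(-57.8) + (3)·(-44.9) = -63.1 kcal/mol

ΔH°rxn = -63.1 kcal/mol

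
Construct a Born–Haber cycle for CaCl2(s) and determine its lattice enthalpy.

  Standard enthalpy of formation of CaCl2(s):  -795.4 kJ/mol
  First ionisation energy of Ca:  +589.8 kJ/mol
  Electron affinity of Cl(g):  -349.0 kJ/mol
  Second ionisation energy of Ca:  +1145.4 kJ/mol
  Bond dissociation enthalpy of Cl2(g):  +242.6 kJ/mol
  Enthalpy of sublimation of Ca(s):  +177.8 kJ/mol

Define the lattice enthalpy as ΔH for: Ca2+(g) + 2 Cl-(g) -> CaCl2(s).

U = -2253.0 kJ/mol

ΔHf° = 1·ΔHsub + 1·(ΣIE) + 1·D(Cl2) + 2·EA + U
-795.4 = 1·(+177.8) + 1·(+1735.2) + 1·(+242.6) + 2·(-349.0) + U
U = -795.4 − (+1457.6) = -2253.0 kJ/mol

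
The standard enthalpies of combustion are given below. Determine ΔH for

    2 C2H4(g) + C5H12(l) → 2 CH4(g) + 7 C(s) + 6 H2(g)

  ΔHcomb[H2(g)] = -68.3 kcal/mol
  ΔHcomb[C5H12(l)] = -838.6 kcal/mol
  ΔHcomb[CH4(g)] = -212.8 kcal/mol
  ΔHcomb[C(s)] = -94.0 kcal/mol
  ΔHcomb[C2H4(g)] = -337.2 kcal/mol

With combustion enthalpies, reactants minus products:
= [2·(-337.2) + 1·(-838.6)] − [2·(-212.8) + 7·(-94.0) + 6·(-68.3)]
= -19.6 kcal/mol

ΔH = -19.6 kcal/mol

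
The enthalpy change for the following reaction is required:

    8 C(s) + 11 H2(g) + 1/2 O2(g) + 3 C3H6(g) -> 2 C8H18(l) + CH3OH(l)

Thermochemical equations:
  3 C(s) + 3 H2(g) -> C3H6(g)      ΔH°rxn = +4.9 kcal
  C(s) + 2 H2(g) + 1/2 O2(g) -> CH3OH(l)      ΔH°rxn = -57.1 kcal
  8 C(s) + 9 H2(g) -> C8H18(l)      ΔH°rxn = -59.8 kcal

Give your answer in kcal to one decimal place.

ΔH°rxn = -191.4 kcal

equation 1 reversed and × 3: (-3)·(+4.9) = -14.7 kcal
equation 2 as written: -57.1 kcal
equation 3 × 2: (2)·(-59.8) = -119.6 kcal
ΔH°rxn = (-14.7) + (-57.1) + (-119.6) = -191.4 kcal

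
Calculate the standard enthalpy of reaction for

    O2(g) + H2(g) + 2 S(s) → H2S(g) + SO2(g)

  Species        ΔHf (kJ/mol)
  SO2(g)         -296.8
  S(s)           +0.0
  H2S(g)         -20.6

Products: 1·(-20.6) + 1·(-296.8) = -317.4
Reactants: 1·(+0.0) + 1·(+0.0) + 2·(+0.0) = +0.0
ΔH°rxn = (-317.4) − (+0.0) = -317.4 kJ/mol

ΔH°rxn = -317.4 kJ/mol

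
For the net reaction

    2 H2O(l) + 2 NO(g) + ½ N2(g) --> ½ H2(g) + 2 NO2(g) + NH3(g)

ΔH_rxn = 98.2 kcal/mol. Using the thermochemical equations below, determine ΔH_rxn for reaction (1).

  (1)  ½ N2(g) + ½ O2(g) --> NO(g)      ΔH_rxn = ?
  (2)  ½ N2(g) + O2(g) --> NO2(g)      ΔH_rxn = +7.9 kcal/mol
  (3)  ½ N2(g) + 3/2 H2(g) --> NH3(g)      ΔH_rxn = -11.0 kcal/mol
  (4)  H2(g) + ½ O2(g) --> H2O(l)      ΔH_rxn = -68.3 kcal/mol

(1) reversed and × 2 (NO(g) must end up as a reactant; scale by 2 for the 2 NO(g)): contributes −2·x
(2) × 2 (scale by 2 for the 2 NO2(g)): (2)·(+7.9) = +15.8 kcal/mol
(3) as written (NH3(g) already on the product side): -11.0 kcal/mol
(4) reversed and × 2 (reverse to put H2O(l) on the reactant side; scale by 2 for the 2 H2O(l)): (-2)·(-68.3) = +136.6 kcal/mol
+98.2 = (+15.8) + (-11.0) + (+136.6) − 2·x
x = (+98.2 − (+141.4)) / (-2) = 21.6 kcal/mol

ΔH_rxn = 21.6 kcal/mol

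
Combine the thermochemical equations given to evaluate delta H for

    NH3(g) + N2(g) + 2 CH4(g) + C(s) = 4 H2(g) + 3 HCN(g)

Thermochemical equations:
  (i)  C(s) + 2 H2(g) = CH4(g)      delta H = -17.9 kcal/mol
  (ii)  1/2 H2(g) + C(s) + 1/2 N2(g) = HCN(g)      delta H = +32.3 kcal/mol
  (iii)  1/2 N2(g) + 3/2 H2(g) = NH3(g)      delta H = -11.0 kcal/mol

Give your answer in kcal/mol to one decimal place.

delta H = 143.7 kcal/mol

(i) reversed and × 2 (reverse to put CH4(g) on the reactant side; scale by 2 for the 2 CH4(g)): (-2)·(-17.9) = +35.8 kcal/mol
(ii) × 3 (×3 to match 3 HCN(g) in the target): (3)·(+32.3) = +96.9 kcal/mol
(iii) reversed (NH3(g) must end up as a reactant): +11.0 kcal/mol
Since enthalpy is a state function, delta H = (-2)·(-17.9) + (3)·(+32.3) + (-1)·(-11.0) = 143.7 kcal/mol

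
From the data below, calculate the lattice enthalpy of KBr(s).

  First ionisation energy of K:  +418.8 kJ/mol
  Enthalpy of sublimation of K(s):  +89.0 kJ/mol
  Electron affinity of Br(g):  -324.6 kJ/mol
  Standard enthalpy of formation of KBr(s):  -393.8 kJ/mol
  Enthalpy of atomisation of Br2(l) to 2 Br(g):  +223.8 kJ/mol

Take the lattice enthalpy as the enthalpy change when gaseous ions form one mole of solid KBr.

U = -688.9 kJ/mol

ΔHf° = 1·ΔHsub + 1·(ΣIE) + 1/2·D(Br2) + 1·EA + U
-393.8 = 1·(+89.0) + 1·(+418.8) + 1/2·(+223.8) + 1·(-324.6) + U
U = -393.8 − (+295.1) = -688.9 kJ/mol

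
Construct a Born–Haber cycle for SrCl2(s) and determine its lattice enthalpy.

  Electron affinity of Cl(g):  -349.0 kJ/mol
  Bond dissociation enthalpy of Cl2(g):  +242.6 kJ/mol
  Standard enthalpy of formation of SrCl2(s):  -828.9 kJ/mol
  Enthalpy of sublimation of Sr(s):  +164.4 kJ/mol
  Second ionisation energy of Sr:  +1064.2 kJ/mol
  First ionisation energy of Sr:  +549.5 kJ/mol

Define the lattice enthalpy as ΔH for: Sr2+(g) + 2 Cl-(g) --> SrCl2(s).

ΔHf° = 1·ΔHsub + 1·(ΣIE) + 1·D(Cl2) + 2·EA + U
-828.9 = 1·(+164.4) + 1·(+1613.7) + 1·(+242.6) + 2·(-349.0) + U
U = -828.9 − (+1322.7) = -2151.6 kJ/mol

U = -2151.6 kJ/mol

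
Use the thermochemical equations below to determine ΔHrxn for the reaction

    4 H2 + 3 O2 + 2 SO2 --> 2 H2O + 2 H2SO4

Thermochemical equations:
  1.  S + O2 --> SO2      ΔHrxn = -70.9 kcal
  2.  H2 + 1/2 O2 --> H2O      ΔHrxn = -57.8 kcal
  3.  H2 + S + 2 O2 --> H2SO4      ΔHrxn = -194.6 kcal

ΔHrxn = -363.0 kcal

eq. 1 reversed and × 2: (-2)·(-70.9) = +141.8 kcal
eq. 2 × 2: (2)·(-57.8) = -115.6 kcal
eq. 3 × 2: (2)·(-194.6) = -389.2 kcal
By Hess's law, ΔHrxn = (-2)·(-70.9) + (2)·(-57.8) + (2)·(-194.6) = -363.0 kcal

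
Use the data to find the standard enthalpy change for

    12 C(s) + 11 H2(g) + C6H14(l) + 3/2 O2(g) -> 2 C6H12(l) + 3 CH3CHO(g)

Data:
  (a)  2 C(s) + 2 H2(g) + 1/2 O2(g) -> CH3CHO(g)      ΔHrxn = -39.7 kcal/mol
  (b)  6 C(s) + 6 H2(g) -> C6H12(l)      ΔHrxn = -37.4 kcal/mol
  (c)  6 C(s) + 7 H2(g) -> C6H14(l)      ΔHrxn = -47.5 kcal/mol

ΔHrxn = -146.4 kcal/mol

(a) × 3: (3)·(-39.7) = -119.1 kcal/mol
(b) × 2: (2)·(-37.4) = -74.8 kcal/mol
(c) reversed: +47.5 kcal/mol
ΔHrxn = (3)·(-39.7) + (2)·(-37.4) + (-1)·(-47.5) = -146.4 kcal/mol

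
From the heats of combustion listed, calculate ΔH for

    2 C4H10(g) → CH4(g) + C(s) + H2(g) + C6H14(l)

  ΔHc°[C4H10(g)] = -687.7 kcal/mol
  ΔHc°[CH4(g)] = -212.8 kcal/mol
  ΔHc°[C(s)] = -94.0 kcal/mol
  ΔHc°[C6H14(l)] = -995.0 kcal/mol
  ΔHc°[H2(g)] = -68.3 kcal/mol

With combustion enthalpies, reactants minus products:
= [2·(-687.7)] − [1·(-212.8) + 1·(-94.0) + 1·(-68.3) + 1·(-995.0)]
= -5.3 kcal/mol

ΔH = -5.3 kcal/mol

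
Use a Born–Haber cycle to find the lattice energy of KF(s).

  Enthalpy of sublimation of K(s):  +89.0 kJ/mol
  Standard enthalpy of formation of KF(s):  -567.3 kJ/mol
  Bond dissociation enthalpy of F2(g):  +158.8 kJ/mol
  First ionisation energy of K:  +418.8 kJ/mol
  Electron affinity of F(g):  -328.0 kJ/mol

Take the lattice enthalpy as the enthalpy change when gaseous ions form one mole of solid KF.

ΔHf° = 1·ΔHsub + 1·(ΣIE) + 1/2·D(F2) + 1·EA + U
-567.3 = 1·(+89.0) + 1·(+418.8) + 1/2·(+158.8) + 1·(-328.0) + U
U = -567.3 − (+259.2) = -826.5 kJ/mol

U = -826.5 kJ/mol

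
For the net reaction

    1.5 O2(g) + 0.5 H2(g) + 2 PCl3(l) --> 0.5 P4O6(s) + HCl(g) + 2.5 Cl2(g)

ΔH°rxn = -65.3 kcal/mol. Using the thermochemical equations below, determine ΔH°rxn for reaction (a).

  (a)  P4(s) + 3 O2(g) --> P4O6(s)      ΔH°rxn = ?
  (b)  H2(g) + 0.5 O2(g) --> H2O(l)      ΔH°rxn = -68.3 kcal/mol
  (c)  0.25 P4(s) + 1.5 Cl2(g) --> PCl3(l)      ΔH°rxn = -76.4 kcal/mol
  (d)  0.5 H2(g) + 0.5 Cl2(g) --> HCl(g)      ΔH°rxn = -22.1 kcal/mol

(a) × 1/2 (×1/2 to match 1/2 P4O6(s) in the target): contributes 1/2·x
(b): not needed (H2O(l) appears nowhere else).
(c) reversed and × 2 (PCl3(l) must end up as a reactant; scale by 2 for the 2 PCl3(l)): (-2)·(-76.4) = +152.8 kcal/mol
(d) as written (HCl(g) already on the product side): -22.1 kcal/mol
-65.3 = (+152.8) + (-22.1) + 1/2·x
x = (-65.3 − (+130.7)) / (1/2) = -392.0 kcal/mol

ΔH°rxn = -392.0 kcal/mol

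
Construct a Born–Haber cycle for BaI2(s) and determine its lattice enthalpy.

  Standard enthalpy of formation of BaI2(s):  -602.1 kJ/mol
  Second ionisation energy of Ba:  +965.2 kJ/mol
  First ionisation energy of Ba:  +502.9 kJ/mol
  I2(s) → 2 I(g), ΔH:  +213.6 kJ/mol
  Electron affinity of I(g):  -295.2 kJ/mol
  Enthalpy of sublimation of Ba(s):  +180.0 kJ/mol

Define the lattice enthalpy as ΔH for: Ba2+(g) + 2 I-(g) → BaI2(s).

U = -1873.4 kJ/mol

ΔHf° = 1·ΔHsub + 1·(ΣIE) + 1·D(I2) + 2·EA + U
-602.1 = 1·(+180.0) + 1·(+1468.1) + 1·(+213.6) + 2·(-295.2) + U
U = -602.1 − (+1271.3) = -1873.4 kJ/mol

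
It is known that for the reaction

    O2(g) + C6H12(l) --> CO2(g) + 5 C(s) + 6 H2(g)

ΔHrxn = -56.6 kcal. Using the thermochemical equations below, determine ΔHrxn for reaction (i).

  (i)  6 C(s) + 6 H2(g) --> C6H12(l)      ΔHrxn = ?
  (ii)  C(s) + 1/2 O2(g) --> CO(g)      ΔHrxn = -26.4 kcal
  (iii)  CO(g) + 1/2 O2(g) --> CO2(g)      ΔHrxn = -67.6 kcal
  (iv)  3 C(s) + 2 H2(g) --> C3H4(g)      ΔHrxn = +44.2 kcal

ΔHrxn = -37.4 kcal

(i) reversed: contributes −x
(ii) as written: -26.4 kcal
(iii) as written: -67.6 kcal
(iv): not needed.
-56.6 = (-26.4) + (-67.6) − x
x = (-56.6 − (-94.0)) / (-1) = -37.4 kcal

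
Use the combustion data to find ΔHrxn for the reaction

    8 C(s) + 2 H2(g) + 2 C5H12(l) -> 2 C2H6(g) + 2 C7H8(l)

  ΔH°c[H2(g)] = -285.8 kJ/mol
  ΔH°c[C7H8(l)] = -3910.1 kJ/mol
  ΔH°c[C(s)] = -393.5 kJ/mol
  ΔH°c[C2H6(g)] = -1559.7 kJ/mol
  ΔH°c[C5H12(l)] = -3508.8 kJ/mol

Using ΔH = Σ nΔHc°(reactants) − Σ nΔHc°(products):
= [8·(-393.5) + 2·(-285.8) + 2·(-3508.8)] − [2·(-1559.7) + 2·(-3910.1)]
= 202.4 kJ/mol

ΔHrxn = 202.4 kJ/mol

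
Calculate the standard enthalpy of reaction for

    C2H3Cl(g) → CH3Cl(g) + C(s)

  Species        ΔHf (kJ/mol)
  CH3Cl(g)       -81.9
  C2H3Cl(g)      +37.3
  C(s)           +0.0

Products: 1·(-81.9) + 1·(+0.0) = -81.9
Reactants: 1·(+37.3) = +37.3
ΔH° = (-81.9) − (+37.3) = -119.2 kJ/mol

ΔH° = -119.2 kJ/mol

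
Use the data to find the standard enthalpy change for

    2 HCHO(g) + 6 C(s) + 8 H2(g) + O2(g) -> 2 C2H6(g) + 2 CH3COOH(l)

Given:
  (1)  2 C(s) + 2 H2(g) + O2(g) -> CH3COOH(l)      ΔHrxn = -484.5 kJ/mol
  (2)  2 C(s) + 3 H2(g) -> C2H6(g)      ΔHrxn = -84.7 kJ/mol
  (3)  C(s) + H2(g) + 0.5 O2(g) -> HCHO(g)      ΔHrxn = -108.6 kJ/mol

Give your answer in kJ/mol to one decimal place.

ΔHrxn = -921.2 kJ/mol

(1) × 2 (scale by 2 for the 2 CH3COOH(l)): (2)·(-484.5) = -969.0 kJ/mol
(2) × 2 (×2 to match 2 C2H6(g) in the target): (2)·(-84.7) = -169.4 kJ/mol
(3) reversed and × 2 (HCHO(g) must end up as a reactant; ×2 to match 2 HCHO(g) in the target): (-2)·(-108.6) = +217.2 kJ/mol
By Hess's law, ΔHrxn = (-969.0) + (-169.4) + (+217.2) = -921.2 kJ/mol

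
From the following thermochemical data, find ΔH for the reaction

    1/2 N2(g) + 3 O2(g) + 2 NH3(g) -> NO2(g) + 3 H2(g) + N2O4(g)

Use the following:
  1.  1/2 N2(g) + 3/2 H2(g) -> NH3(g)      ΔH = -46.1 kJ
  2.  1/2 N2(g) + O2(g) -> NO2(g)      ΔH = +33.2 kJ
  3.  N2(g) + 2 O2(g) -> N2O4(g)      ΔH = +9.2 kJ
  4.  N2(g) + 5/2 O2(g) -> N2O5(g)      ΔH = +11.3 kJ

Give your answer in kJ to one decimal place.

ΔH = 134.6 kJ

eq. 1 reversed and × 2 (reverse to put NH3(g) on the reactant side; scale by 2 for the 2 NH3(g)): (-2)·(-46.1) = +92.2 kJ
eq. 2 as written (NO2(g) already on the product side): +33.2 kJ
eq. 3 as written (N2O4(g) already on the product side): +9.2 kJ
eq. 4: not needed (N2O5(g) appears nowhere else).
Combining the equations, ΔH = (+92.2) + (+33.2) + (+9.2) = 134.6 kJ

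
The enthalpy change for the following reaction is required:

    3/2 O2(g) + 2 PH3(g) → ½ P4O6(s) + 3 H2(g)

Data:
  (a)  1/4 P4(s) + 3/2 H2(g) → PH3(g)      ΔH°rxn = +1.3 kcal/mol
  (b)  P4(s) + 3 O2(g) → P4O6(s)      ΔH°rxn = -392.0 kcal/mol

(a) reversed and × 2: (-2)·(+1.3) = -2.6 kcal/mol
(b) × 1/2: (1/2)·(-392.0) = -196.0 kcal/mol
ΔH°rxn = (-2)·(+1.3) + (1/2)·(-392.0) = -198.6 kcal/mol

ΔH°rxn = -198.6 kcal/mol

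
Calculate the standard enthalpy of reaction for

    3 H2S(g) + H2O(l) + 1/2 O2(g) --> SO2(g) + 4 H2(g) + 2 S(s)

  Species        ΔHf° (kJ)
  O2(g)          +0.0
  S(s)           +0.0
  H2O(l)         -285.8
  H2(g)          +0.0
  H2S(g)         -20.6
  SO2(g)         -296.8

ΔH°rxn = Σ nΔHf°(products) − Σ nΔHf°(reactants).
Products: 1·(-296.8) + 4·(+0.0) + 2·(+0.0) = -296.8
Reactants: 3·(-20.6) + 1·(-285.8) + 1/2·(+0.0) = -347.6
ΔH°rxn = (-296.8) − (-347.6) = 50.8 kJ

ΔH°rxn = 50.8 kJ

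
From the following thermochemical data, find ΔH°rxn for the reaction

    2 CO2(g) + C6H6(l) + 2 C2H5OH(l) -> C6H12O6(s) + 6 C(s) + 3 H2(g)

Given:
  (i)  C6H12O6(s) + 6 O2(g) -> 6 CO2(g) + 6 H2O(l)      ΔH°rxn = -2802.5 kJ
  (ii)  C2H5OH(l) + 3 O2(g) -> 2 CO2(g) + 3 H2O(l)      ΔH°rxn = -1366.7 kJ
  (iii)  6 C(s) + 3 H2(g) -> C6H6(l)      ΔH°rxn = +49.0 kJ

ΔH°rxn = 20.1 kJ

(i) reversed: +2802.5 kJ
(ii) × 2: (2)·(-1366.7) = -2733.4 kJ
(iii) reversed: -49.0 kJ
By Hess's law, ΔH°rxn = (-1)·(-2802.5) + (2)·(-1366.7) + (-1)·(+49.0) = 20.1 kJ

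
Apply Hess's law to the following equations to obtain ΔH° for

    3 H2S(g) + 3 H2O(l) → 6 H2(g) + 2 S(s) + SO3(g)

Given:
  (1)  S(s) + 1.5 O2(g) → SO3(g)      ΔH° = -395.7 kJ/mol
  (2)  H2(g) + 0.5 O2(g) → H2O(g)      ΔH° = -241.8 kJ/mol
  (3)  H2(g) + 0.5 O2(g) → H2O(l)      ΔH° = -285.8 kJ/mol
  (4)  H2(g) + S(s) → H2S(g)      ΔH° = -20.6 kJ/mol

(1) as written: -395.7 kJ/mol
(2): not needed.
(3) reversed and × 3: (-3)·(-285.8) = +857.4 kJ/mol
(4) reversed and × 3: (-3)·(-20.6) = +61.8 kJ/mol
By Hess's law, ΔH° = (-395.7) + (+857.4) + (+61.8) = 523.5 kJ/mol

ΔH° = 523.5 kJ/mol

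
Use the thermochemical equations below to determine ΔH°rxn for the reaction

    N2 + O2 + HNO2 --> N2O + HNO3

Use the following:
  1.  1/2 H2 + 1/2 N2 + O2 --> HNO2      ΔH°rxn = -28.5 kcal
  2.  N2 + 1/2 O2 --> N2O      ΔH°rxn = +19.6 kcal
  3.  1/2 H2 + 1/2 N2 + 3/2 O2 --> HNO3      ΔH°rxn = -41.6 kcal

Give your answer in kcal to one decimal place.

eq. 1 reversed: +28.5 kcal
eq. 2 as written: +19.6 kcal
eq. 3 as written: -41.6 kcal
ΔH°rxn = (-1)·(-28.5) + (1)·(+19.6) + (1)·(-41.6) = 6.5 kcal

ΔH°rxn = 6.5 kcal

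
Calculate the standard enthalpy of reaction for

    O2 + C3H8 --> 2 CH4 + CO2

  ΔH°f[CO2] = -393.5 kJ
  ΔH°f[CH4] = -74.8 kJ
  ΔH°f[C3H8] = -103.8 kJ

Products: 2·(-74.8) + 1·(-393.5) = -543.1
Reactants: 1·(+0.0) + 1·(-103.8) = -103.8
ΔH°rxn = (-543.1) − (-103.8) = -439.3 kJ

ΔH°rxn = -439.3 kJ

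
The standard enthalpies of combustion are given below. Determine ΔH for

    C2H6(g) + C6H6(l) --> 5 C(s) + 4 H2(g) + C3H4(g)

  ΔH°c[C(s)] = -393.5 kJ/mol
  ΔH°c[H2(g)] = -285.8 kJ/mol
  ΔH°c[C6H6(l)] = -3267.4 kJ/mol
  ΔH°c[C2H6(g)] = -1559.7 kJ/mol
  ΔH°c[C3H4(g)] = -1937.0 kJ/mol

ΔH = 220.6 kJ/mol

Using ΔH = Σ nΔHc°(reactants) − Σ nΔHc°(products):
= [1·(-1559.7) + 1·(-3267.4)] − [5·(-393.5) + 4·(-285.8) + 1·(-1937.0)]
= 220.6 kJ/mol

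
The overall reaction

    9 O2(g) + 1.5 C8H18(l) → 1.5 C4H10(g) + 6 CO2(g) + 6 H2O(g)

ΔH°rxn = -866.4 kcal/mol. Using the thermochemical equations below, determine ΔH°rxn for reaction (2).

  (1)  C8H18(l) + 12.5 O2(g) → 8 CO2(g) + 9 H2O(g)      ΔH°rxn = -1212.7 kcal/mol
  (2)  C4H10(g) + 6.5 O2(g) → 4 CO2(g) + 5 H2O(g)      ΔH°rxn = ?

(1) × 3/2: (3/2)·(-1212.7) = -1819.05 kcal/mol
(2) reversed and × 3/2: contributes −3/2·x
-866.4 = (-1819.05) − 3/2·x
x = (-866.4 − (-1819.05)) / (-3/2) = -635.1 kcal/mol

ΔH°rxn = -635.1 kcal/mol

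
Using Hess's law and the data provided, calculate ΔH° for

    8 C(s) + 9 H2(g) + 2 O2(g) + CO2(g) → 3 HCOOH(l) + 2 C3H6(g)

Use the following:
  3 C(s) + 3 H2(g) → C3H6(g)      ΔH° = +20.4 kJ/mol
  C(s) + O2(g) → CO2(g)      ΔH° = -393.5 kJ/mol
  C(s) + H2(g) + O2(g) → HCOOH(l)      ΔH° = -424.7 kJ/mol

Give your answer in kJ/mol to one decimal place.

equation 1 × 2: (2)·(+20.4) = +40.8 kJ/mol
equation 2 reversed: +393.5 kJ/mol
equation 3 × 3: (3)·(-424.7) = -1274.1 kJ/mol
Combining the equations, ΔH° = (2)·(+20.4) + (-1)·(-393.5) + (3)·(-424.7) = -839.8 kJ/mol

ΔH° = -839.8 kJ/mol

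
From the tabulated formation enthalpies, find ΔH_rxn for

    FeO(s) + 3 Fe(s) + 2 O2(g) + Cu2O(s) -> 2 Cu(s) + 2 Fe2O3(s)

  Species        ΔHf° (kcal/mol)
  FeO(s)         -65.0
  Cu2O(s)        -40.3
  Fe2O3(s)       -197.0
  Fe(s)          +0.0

ΔH_rxn = -288.7 kcal/mol

Products: 2·(+0.0) + 2·(-197.0) = -394.0
Reactants: 1·(-65.0) + 3·(+0.0) + 2·(+0.0) + 1·(-40.3) = -105.3
ΔH_rxn = (-394.0) − (-105.3) = -288.7 kcal/mol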